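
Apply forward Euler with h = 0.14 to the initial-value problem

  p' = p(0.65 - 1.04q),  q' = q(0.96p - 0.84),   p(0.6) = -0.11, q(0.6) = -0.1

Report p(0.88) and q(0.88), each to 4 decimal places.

-0.1342, -0.0751

Euler on (p,q): p_{n+1} = p_n + h·p', q_{n+1} = q_n + h·q'.
0.600000: (-0.110000, -0.100000); f=(-0.082940, 0.094560) → (-0.121612, -0.086762)
0.740000: (-0.121612, -0.086762); f=(-0.090021, 0.083009) → (-0.134215, -0.075140)
(p(0.88), q(0.88)) ≈ (-0.1342, -0.0751)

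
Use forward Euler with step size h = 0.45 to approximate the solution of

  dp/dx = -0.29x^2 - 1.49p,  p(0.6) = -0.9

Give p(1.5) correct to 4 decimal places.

-0.2571

Euler: p_{n+1} = p_n + h·f(x_n, p_n).
x=0.600000, p=-0.900000: f=1.236600 → p ← -0.900000 + 0.45·1.236600 = -0.343530
x=1.050000, p=-0.343530: f=0.192135 → p ← -0.343530 + 0.45·0.192135 = -0.257069
p(1.5) ≈ -0.2571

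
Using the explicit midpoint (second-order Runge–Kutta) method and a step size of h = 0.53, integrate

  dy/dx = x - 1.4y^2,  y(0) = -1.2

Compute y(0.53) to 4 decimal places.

-3.2912

Midpoint: k1 = f(x_n, y_n); k2 = f(x_n + h/2, y_n + (h/2)·k1); y_{n+1} = y_n + h·k2.
x=0.000000, y=-1.200000:
  k1 = f(0.000000, -1.200000) = -2.016000
  k2 = f(0.265000, -1.734240) = -3.945624
  y ← -1.200000 + 0.53·(-3.945624) = -3.291181
y(0.53) ≈ -3.2912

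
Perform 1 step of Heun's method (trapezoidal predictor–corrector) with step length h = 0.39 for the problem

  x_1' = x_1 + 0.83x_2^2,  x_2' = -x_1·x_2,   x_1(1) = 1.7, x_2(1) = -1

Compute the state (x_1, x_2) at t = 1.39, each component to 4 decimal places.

2.7356, -0.4919

Heun on (x_1,x_2): k1 = f(t_n, state_n); k2 = f(t_n + h, state_n + h·k1); state_{n+1} = state_n + (h/2)·(k1 + k2).
1.000000: (1.700000, -1.000000)
  k1 = (2.530000, 1.700000)
  predictor → (2.686700, -0.337000)
  k2 = (2.780962, 0.905418)
  → (2.735638, -0.491944)
(x_1(1.39), x_2(1.39)) ≈ (2.7356, -0.4919)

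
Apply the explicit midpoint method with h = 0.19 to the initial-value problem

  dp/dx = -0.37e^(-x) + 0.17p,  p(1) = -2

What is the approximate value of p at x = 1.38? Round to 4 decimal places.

-2.1780

Midpoint: k1 = f(x_n, p_n); k2 = f(x_n + h/2, p_n + (h/2)·k1); p_{n+1} = p_n + h·k2.
x=1.000000, p=-2.000000:
  k1 = f(1.000000, -2.000000) = -0.476115
  k2 = f(1.095000, -2.045231) = -0.471469
  p ← -2.000000 + 0.19·(-0.471469) = -2.089579
x=1.190000, p=-2.089579:
  k1 = f(1.190000, -2.089579) = -0.467790
  k2 = f(1.285000, -2.134019) = -0.465144
  p ← -2.089579 + 0.19·(-0.465144) = -2.177956
p(1.38) ≈ -2.1780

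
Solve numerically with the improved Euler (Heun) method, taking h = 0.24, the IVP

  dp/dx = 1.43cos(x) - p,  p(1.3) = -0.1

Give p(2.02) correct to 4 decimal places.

Heun: k1 = f(x_n, p_n); k2 = f(x_n + h, p_n + h·k1); p_{n+1} = p_n + (h/2)·(k1 + k2).
x=1.300000, p=-0.100000:
  k1 = f(1.300000, -0.100000) = 0.482523
  k2 = f(1.540000, 0.015806) = 0.028226
  p ← -0.100000 + (0.24/2)·(0.482523 + 0.028226) = -0.038710
x=1.540000, p=-0.038710:
  k1 = f(1.540000, -0.038710) = 0.082742
  k2 = f(1.780000, -0.018852) = -0.278132
  p ← -0.038710 + (0.24/2)·(0.082742 + (-0.278132)) = -0.062157
x=1.780000, p=-0.062157:
  k1 = f(1.780000, -0.062157) = -0.234827
  k2 = f(2.020000, -0.118515) = -0.502460
  p ← -0.062157 + (0.24/2)·(-0.234827 + (-0.502460)) = -0.150631
p(2.02) ≈ -0.1506

-0.1506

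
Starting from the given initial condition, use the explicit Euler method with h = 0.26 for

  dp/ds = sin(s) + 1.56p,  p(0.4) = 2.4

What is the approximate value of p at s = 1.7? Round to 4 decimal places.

Euler: p_{n+1} = p_n + h·f(s_n, p_n).
s=0.400000, p=2.400000: f=4.133418 → p ← 2.400000 + 0.26·4.133418 = 3.474689
s=0.660000, p=3.474689: f=6.033631 → p ← 3.474689 + 0.26·6.033631 = 5.043433
s=0.920000, p=5.043433: f=8.663357 → p ← 5.043433 + 0.26·8.663357 = 7.295906
s=1.180000, p=7.295906: f=12.306219 → p ← 7.295906 + 0.26·12.306219 = 10.495523
s=1.440000, p=10.495523: f=17.364474 → p ← 10.495523 + 0.26·17.364474 = 15.010286
p(1.7) ≈ 15.0103

15.0103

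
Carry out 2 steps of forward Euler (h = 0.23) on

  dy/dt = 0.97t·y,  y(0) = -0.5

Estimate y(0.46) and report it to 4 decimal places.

-0.5257

Euler: y_{n+1} = y_n + h·f(t_n, y_n).
t=0.000000, y=-0.500000: f=0.000000 → y ← -0.500000 + 0.23·0.000000 = -0.500000
t=0.230000, y=-0.500000: f=-0.111550 → y ← -0.500000 + 0.23·(-0.111550) = -0.525656
y(0.46) ≈ -0.5257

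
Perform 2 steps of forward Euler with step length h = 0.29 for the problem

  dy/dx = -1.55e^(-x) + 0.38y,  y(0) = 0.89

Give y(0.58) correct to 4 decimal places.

0.2616

Euler: y_{n+1} = y_n + h·f(x_n, y_n).
x=0.000000, y=0.890000: f=-1.211800 → y ← 0.890000 + 0.29·(-1.211800) = 0.538578
x=0.290000, y=0.538578: f=-0.955149 → y ← 0.538578 + 0.29·(-0.955149) = 0.261585
y(0.58) ≈ 0.2616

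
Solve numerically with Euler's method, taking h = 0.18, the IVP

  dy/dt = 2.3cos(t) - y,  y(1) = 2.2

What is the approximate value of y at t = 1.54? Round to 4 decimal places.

Euler: y_{n+1} = y_n + h·f(t_n, y_n).
t=1.000000, y=2.200000: f=-0.957305 → y ← 2.200000 + 0.18·(-0.957305) = 2.027685
t=1.180000, y=2.027685: f=-1.151558 → y ← 2.027685 + 0.18·(-1.151558) = 1.820405
t=1.360000, y=1.820405: f=-1.339156 → y ← 1.820405 + 0.18·(-1.339156) = 1.579357
y(1.54) ≈ 1.5794

1.5794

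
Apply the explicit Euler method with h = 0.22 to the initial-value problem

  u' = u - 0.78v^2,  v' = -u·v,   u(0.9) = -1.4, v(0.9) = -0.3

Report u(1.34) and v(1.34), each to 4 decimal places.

-2.1290, -0.5412

Euler on (u,v): u_{n+1} = u_n + h·u', v_{n+1} = v_n + h·v'.
0.900000: (-1.400000, -0.300000); f=(-1.470200, -0.420000) → (-1.723444, -0.392400)
1.120000: (-1.723444, -0.392400); f=(-1.843547, -0.676279) → (-2.129024, -0.541181)
(u(1.34), v(1.34)) ≈ (-2.1290, -0.5412)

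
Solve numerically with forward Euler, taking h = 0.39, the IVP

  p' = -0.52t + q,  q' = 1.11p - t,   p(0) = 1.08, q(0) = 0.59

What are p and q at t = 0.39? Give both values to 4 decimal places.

Euler on (p,q): p_{n+1} = p_n + h·p', q_{n+1} = q_n + h·q'.
0.000000: (1.080000, 0.590000); f=(0.590000, 1.198800) → (1.310100, 1.057532)
(p(0.39), q(0.39)) ≈ (1.3101, 1.0575)

1.3101, 1.0575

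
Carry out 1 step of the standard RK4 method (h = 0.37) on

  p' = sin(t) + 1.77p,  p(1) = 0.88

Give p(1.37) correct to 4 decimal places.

RK4: k1 = f(t_n, p_n); k2 = f(t_n + h/2, p_n + (h/2)·k1); k3 = f(t_n + h/2, p_n + (h/2)·k2); k4 = f(t_n + h, p_n + h·k3); p_{n+1} = p_n + (h/6)·(k1 + 2k2 + 2k3 + k4).
t=1.000000, p=0.880000:
  k1 = f(1.000000, 0.880000) = 2.399071
  k2 = f(1.185000, 1.323828) = 3.269675
  k3 = f(1.185000, 1.484890) = 3.554754
  k4 = f(1.370000, 2.195259) = 4.865517
  p ← 0.880000 + (0.37/6)·(k1 + 2k2 + 2k3 + k4) = 2.169662
p(1.37) ≈ 2.1697

2.1697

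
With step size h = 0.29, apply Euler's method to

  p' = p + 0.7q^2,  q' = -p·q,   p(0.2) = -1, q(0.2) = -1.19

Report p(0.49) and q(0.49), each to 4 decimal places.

-1.0025, -1.5351

Euler on (p,q): p_{n+1} = p_n + h·p', q_{n+1} = q_n + h·q'.
0.200000: (-1.000000, -1.190000); f=(-0.008730, -1.190000) → (-1.002532, -1.535100)
(p(0.49), q(0.49)) ≈ (-1.0025, -1.5351)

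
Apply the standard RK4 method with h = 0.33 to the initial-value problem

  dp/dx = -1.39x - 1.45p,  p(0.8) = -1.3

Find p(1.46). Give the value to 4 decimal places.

-1.1974

RK4: k1 = f(x_n, p_n); k2 = f(x_n + h/2, p_n + (h/2)·k1); k3 = f(x_n + h/2, p_n + (h/2)·k2); k4 = f(x_n + h, p_n + h·k3); p_{n+1} = p_n + (h/6)·(k1 + 2k2 + 2k3 + k4).
x=0.800000, p=-1.300000:
  k1 = f(0.800000, -1.300000) = 0.773000
  k2 = f(0.965000, -1.172455) = 0.358710
  k3 = f(0.965000, -1.240813) = 0.457829
  k4 = f(1.130000, -1.148917) = 0.095229
  p ← -1.300000 + (0.33/6)·(k1 + 2k2 + 2k3 + k4) = -1.162428
x=1.130000, p=-1.162428:
  k1 = f(1.130000, -1.162428) = 0.114821
  k2 = f(1.295000, -1.143483) = -0.142000
  k3 = f(1.295000, -1.185858) = -0.080556
  k4 = f(1.460000, -1.189012) = -0.305333
  p ← -1.162428 + (0.33/6)·(k1 + 2k2 + 2k3 + k4) = -1.197387
p(1.46) ≈ -1.1974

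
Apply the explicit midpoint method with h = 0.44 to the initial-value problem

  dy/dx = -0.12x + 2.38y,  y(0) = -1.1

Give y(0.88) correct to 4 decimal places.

Midpoint: k1 = f(x_n, y_n); k2 = f(x_n + h/2, y_n + (h/2)·k1); y_{n+1} = y_n + h·k2.
x=0.000000, y=-1.100000:
  k1 = f(0.000000, -1.100000) = -2.618000
  k2 = f(0.220000, -1.675960) = -4.015185
  y ← -1.100000 + 0.44·(-4.015185) = -2.866681
x=0.440000, y=-2.866681:
  k1 = f(0.440000, -2.866681) = -6.875502
  k2 = f(0.660000, -4.379292) = -10.501914
  y ← -2.866681 + 0.44·(-10.501914) = -7.487524
y(0.88) ≈ -7.4875

-7.4875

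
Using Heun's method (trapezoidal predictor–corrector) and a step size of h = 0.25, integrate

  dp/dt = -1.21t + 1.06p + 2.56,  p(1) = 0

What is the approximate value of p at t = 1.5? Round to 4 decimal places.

Heun: k1 = f(t_n, p_n); k2 = f(t_n + h, p_n + h·k1); p_{n+1} = p_n + (h/2)·(k1 + k2).
t=1.000000, p=0.000000:
  k1 = f(1.000000, 0.000000) = 1.350000
  k2 = f(1.250000, 0.337500) = 1.405250
  p ← 0.000000 + (0.25/2)·(1.350000 + 1.405250) = 0.344406
t=1.250000, p=0.344406:
  k1 = f(1.250000, 0.344406) = 1.412571
  k2 = f(1.500000, 0.697549) = 1.484402
  p ← 0.344406 + (0.25/2)·(1.412571 + 1.484402) = 0.706528
p(1.5) ≈ 0.7065

0.7065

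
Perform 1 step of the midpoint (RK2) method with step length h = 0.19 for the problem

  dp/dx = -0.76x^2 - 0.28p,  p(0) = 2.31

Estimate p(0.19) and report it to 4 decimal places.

2.1891

Midpoint: k1 = f(x_n, p_n); k2 = f(x_n + h/2, p_n + (h/2)·k1); p_{n+1} = p_n + h·k2.
x=0.000000, p=2.310000:
  k1 = f(0.000000, 2.310000) = -0.646800
  k2 = f(0.095000, 2.248554) = -0.636454
  p ← 2.310000 + 0.19·(-0.636454) = 2.189074
p(0.19) ≈ 2.1891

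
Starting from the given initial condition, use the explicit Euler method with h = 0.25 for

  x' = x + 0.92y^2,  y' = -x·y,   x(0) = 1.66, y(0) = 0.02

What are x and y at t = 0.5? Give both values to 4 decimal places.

2.5939, 0.0056

Euler on (x,y): x_{n+1} = x_n + h·x', y_{n+1} = y_n + h·y'.
0.000000: (1.660000, 0.020000); f=(1.660368, -0.033200) → (2.075092, 0.011700)
0.250000: (2.075092, 0.011700); f=(2.075218, -0.024279) → (2.593896, 0.005630)
(x(0.5), y(0.5)) ≈ (2.5939, 0.0056)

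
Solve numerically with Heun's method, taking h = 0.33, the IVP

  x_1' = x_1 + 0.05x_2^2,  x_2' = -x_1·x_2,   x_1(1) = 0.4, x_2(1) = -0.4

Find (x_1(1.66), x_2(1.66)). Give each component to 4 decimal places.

0.7724, -0.2772

Heun on (x_1,x_2): k1 = f(t_n, state_n); k2 = f(t_n + h, state_n + h·k1); state_{n+1} = state_n + (h/2)·(k1 + k2).
1.000000: (0.400000, -0.400000)
  k1 = (0.408000, 0.160000)
  predictor → (0.534640, -0.347200)
  k2 = (0.540667, 0.185627)
  → (0.556530, -0.342972)
1.330000: (0.556530, -0.342972)
  k1 = (0.562412, 0.190874)
  predictor → (0.742126, -0.279983)
  k2 = (0.746045, 0.207783)
  → (0.772426, -0.277193)
(x_1(1.66), x_2(1.66)) ≈ (0.7724, -0.2772)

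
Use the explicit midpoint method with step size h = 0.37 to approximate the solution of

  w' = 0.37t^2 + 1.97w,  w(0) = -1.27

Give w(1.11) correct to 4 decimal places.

Midpoint: k1 = f(t_n, w_n); k2 = f(t_n + h/2, w_n + (h/2)·k1); w_{n+1} = w_n + h·k2.
t=0.000000, w=-1.270000:
  k1 = f(0.000000, -1.270000) = -2.501900
  k2 = f(0.185000, -1.732851) = -3.401054
  w ← -1.270000 + 0.37·(-3.401054) = -2.528390
t=0.370000, w=-2.528390:
  k1 = f(0.370000, -2.528390) = -4.930275
  k2 = f(0.555000, -3.440491) = -6.663798
  w ← -2.528390 + 0.37·(-6.663798) = -4.993995
t=0.740000, w=-4.993995:
  k1 = f(0.740000, -4.993995) = -9.635559
  k2 = f(0.925000, -6.776574) = -13.033269
  w ← -4.993995 + 0.37·(-13.033269) = -9.816305
w(1.11) ≈ -9.8163

-9.8163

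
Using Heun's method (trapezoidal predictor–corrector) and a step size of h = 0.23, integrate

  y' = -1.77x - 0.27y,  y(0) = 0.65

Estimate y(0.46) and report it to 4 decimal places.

Heun: k1 = f(x_n, y_n); k2 = f(x_n + h, y_n + h·k1); y_{n+1} = y_n + (h/2)·(k1 + k2).
x=0.000000, y=0.650000:
  k1 = f(0.000000, 0.650000) = -0.175500
  k2 = f(0.230000, 0.609635) = -0.571701
  y ← 0.650000 + (0.23/2)·(-0.175500 + (-0.571701)) = 0.564072
x=0.230000, y=0.564072:
  k1 = f(0.230000, 0.564072) = -0.559399
  k2 = f(0.460000, 0.435410) = -0.931761
  y ← 0.564072 + (0.23/2)·(-0.559399 + (-0.931761)) = 0.392588
y(0.46) ≈ 0.3926

0.3926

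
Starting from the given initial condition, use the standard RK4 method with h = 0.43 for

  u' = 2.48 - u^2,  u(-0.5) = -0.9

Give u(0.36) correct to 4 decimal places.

RK4: k1 = f(t_n, u_n); k2 = f(t_n + h/2, u_n + (h/2)·k1); k3 = f(t_n + h/2, u_n + (h/2)·k2); k4 = f(t_n + h, u_n + h·k3); u_{n+1} = u_n + (h/6)·(k1 + 2k2 + 2k3 + k4).
t=-0.500000, u=-0.900000:
  k1 = f(-0.500000, -0.900000) = 1.670000
  k2 = f(-0.285000, -0.540950) = 2.187373
  k3 = f(-0.285000, -0.429715) = 2.295345
  k4 = f(-0.070000, 0.086998) = 2.472431
  u ← -0.900000 + (0.43/6)·(k1 + 2k2 + 2k3 + k4) = 0.039397
t=-0.070000, u=0.039397:
  k1 = f(-0.070000, 0.039397) = 2.478448
  k2 = f(0.145000, 0.572263) = 2.152515
  k3 = f(0.145000, 0.502188) = 2.227807
  k4 = f(0.360000, 0.997354) = 1.485284
  u ← 0.039397 + (0.43/6)·(k1 + 2k2 + 2k3 + k4) = 0.951311
u(0.36) ≈ 0.9513

0.9513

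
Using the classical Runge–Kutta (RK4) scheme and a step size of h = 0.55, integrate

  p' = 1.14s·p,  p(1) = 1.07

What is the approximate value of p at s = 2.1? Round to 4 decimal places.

RK4: k1 = f(s_n, p_n); k2 = f(s_n + h/2, p_n + (h/2)·k1); k3 = f(s_n + h/2, p_n + (h/2)·k2); k4 = f(s_n + h, p_n + h·k3); p_{n+1} = p_n + (h/6)·(k1 + 2k2 + 2k3 + k4).
s=1.000000, p=1.070000:
  k1 = f(1.000000, 1.070000) = 1.219800
  k2 = f(1.275000, 1.405445) = 2.042814
  k3 = f(1.275000, 1.631774) = 2.371783
  k4 = f(1.550000, 2.374481) = 4.195708
  p ← 1.070000 + (0.55/6)·(k1 + 2k2 + 2k3 + k4) = 2.375764
s=1.550000, p=2.375764:
  k1 = f(1.550000, 2.375764) = 4.197976
  k2 = f(1.825000, 3.530208) = 7.344597
  k3 = f(1.825000, 4.395529) = 9.144898
  k4 = f(2.100000, 7.405458) = 17.728667
  p ← 2.375764 + (0.55/6)·(k1 + 2k2 + 2k3 + k4) = 7.408781
p(2.1) ≈ 7.4088

7.4088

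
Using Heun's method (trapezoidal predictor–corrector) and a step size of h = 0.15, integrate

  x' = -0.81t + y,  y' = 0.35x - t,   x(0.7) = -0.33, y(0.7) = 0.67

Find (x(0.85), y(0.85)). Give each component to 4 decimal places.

-0.3328, 0.5368

Heun on (x,y): k1 = f(t_n, state_n); k2 = f(t_n + h, state_n + h·k1); state_{n+1} = state_n + (h/2)·(k1 + k2).
0.700000: (-0.330000, 0.670000)
  k1 = (0.103000, -0.815500)
  predictor → (-0.314550, 0.547675)
  k2 = (-0.140825, -0.960093)
  → (-0.332837, 0.536831)
(x(0.85), y(0.85)) ≈ (-0.3328, 0.5368)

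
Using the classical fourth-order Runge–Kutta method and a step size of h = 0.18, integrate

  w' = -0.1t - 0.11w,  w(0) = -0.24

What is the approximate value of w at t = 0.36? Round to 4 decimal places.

RK4: k1 = f(t_n, w_n); k2 = f(t_n + h/2, w_n + (h/2)·k1); k3 = f(t_n + h/2, w_n + (h/2)·k2); k4 = f(t_n + h, w_n + h·k3); w_{n+1} = w_n + (h/6)·(k1 + 2k2 + 2k3 + k4).
t=0.000000, w=-0.240000:
  k1 = f(0.000000, -0.240000) = 0.026400
  k2 = f(0.090000, -0.237624) = 0.017139
  k3 = f(0.090000, -0.238458) = 0.017230
  k4 = f(0.180000, -0.236899) = 0.008059
  w ← -0.240000 + (0.18/6)·(k1 + 2k2 + 2k3 + k4) = -0.236904
t=0.180000, w=-0.236904:
  k1 = f(0.180000, -0.236904) = 0.008059
  k2 = f(0.270000, -0.236179) = -0.001020
  k3 = f(0.270000, -0.236996) = -0.000930
  k4 = f(0.360000, -0.237072) = -0.009922
  w ← -0.236904 + (0.18/6)·(k1 + 2k2 + 2k3 + k4) = -0.237077
w(0.36) ≈ -0.2371

-0.2371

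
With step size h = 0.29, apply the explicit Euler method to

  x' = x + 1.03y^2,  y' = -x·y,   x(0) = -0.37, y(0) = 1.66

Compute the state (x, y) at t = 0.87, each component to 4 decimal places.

2.6943, 0.9558

Euler on (x,y): x_{n+1} = x_n + h·x', y_{n+1} = y_n + h·y'.
0.000000: (-0.370000, 1.660000); f=(2.468268, 0.614200) → (0.345798, 1.838118)
0.290000: (0.345798, 1.838118); f=(3.825836, -0.635617) → (1.455290, 1.653789)
0.580000: (1.455290, 1.653789); f=(4.272359, -2.406743) → (2.694274, 0.955834)
(x(0.87), y(0.87)) ≈ (2.6943, 0.9558)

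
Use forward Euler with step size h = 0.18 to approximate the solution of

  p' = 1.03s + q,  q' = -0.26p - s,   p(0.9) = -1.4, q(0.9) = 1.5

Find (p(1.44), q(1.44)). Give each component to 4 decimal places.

-0.0509, 1.0513

Euler on (p,q): p_{n+1} = p_n + h·p', q_{n+1} = q_n + h·q'.
0.900000: (-1.400000, 1.500000); f=(2.427000, -0.536000) → (-0.963140, 1.403520)
1.080000: (-0.963140, 1.403520); f=(2.515920, -0.829584) → (-0.510274, 1.254195)
1.260000: (-0.510274, 1.254195); f=(2.551995, -1.127329) → (-0.050915, 1.051276)
(p(1.44), q(1.44)) ≈ (-0.0509, 1.0513)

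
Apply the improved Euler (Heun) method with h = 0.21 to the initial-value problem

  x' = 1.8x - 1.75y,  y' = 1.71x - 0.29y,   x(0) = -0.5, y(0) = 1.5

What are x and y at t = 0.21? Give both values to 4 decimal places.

Heun on (x,y): k1 = f(t_n, state_n); k2 = f(t_n + h, state_n + h·k1); state_{n+1} = state_n + (h/2)·(k1 + k2).
0.000000: (-0.500000, 1.500000)
  k1 = (-3.525000, -1.290000)
  predictor → (-1.240250, 1.229100)
  k2 = (-4.383375, -2.477266)
  → (-1.330379, 1.104437)
(x(0.21), y(0.21)) ≈ (-1.3304, 1.1044)

-1.3304, 1.1044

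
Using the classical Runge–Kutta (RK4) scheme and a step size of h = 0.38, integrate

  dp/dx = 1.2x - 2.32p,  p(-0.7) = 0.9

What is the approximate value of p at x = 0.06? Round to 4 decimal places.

0.0675

RK4: k1 = f(x_n, p_n); k2 = f(x_n + h/2, p_n + (h/2)·k1); k3 = f(x_n + h/2, p_n + (h/2)·k2); k4 = f(x_n + h, p_n + h·k3); p_{n+1} = p_n + (h/6)·(k1 + 2k2 + 2k3 + k4).
x=-0.700000, p=0.900000:
  k1 = f(-0.700000, 0.900000) = -2.928000
  k2 = f(-0.510000, 0.343680) = -1.409338
  k3 = f(-0.510000, 0.632226) = -2.078764
  k4 = f(-0.320000, 0.110070) = -0.639362
  p ← 0.900000 + (0.38/6)·(k1 + 2k2 + 2k3 + k4) = 0.232241
x=-0.320000, p=0.232241:
  k1 = f(-0.320000, 0.232241) = -0.922799
  k2 = f(-0.130000, 0.056909) = -0.288029
  k3 = f(-0.130000, 0.177515) = -0.567836
  k4 = f(0.060000, 0.016463) = 0.033805
  p ← 0.232241 + (0.38/6)·(k1 + 2k2 + 2k3 + k4) = 0.067528
p(0.06) ≈ 0.0675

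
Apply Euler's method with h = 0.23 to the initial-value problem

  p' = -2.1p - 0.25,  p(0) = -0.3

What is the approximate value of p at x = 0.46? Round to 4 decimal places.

Euler: p_{n+1} = p_n + h·f(x_n, p_n).
x=0.000000, p=-0.300000: f=0.380000 → p ← -0.300000 + 0.23·0.380000 = -0.212600
x=0.230000, p=-0.212600: f=0.196460 → p ← -0.212600 + 0.23·0.196460 = -0.167414
p(0.46) ≈ -0.1674

-0.1674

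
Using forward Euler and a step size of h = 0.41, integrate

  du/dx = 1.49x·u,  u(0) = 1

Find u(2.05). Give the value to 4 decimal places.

Euler: u_{n+1} = u_n + h·f(x_n, u_n).
x=0.000000, u=1.000000: f=0.000000 → u ← 1.000000 + 0.41·0.000000 = 1.000000
x=0.410000, u=1.000000: f=0.610900 → u ← 1.000000 + 0.41·0.610900 = 1.250469
x=0.820000, u=1.250469: f=1.527823 → u ← 1.250469 + 0.41·1.527823 = 1.876876
x=1.230000, u=1.876876: f=3.439751 → u ← 1.876876 + 0.41·3.439751 = 3.287175
x=1.640000, u=3.287175: f=8.032540 → u ← 3.287175 + 0.41·8.032540 = 6.580516
u(2.05) ≈ 6.5805

6.5805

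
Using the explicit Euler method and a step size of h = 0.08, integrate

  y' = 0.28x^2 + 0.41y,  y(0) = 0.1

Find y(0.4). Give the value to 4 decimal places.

0.1219

Euler: y_{n+1} = y_n + h·f(x_n, y_n).
x=0.000000, y=0.100000: f=0.041000 → y ← 0.100000 + 0.08·0.041000 = 0.103280
x=0.080000, y=0.103280: f=0.044137 → y ← 0.103280 + 0.08·0.044137 = 0.106811
x=0.160000, y=0.106811: f=0.050960 → y ← 0.106811 + 0.08·0.050960 = 0.110888
x=0.240000, y=0.110888: f=0.061592 → y ← 0.110888 + 0.08·0.061592 = 0.115815
x=0.320000, y=0.115815: f=0.076156 → y ← 0.115815 + 0.08·0.076156 = 0.121908
y(0.4) ≈ 0.1219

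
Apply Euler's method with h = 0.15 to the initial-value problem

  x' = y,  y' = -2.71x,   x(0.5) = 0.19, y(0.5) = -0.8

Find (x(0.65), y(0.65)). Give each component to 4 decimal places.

Euler on (x,y): x_{n+1} = x_n + h·x', y_{n+1} = y_n + h·y'.
0.500000: (0.190000, -0.800000); f=(-0.800000, -0.514900) → (0.070000, -0.877235)
(x(0.65), y(0.65)) ≈ (0.0700, -0.8772)

0.0700, -0.8772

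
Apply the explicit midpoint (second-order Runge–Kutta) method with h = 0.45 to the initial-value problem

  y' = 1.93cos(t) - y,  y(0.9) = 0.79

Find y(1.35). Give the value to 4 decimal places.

Midpoint: k1 = f(t_n, y_n); k2 = f(t_n + h/2, y_n + (h/2)·k1); y_{n+1} = y_n + h·k2.
t=0.900000, y=0.790000:
  k1 = f(0.900000, 0.790000) = 0.409707
  k2 = f(1.125000, 0.882184) = -0.050013
  y ← 0.790000 + 0.45·(-0.050013) = 0.767494
y(1.35) ≈ 0.7675

0.7675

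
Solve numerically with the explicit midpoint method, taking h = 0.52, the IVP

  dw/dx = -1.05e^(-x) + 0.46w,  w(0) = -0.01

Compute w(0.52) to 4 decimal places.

-0.4990

Midpoint: k1 = f(x_n, w_n); k2 = f(x_n + h/2, w_n + (h/2)·k1); w_{n+1} = w_n + h·k2.
x=0.000000, w=-0.010000:
  k1 = f(0.000000, -0.010000) = -1.054600
  k2 = f(0.260000, -0.284196) = -0.940334
  w ← -0.010000 + 0.52·(-0.940334) = -0.498974
w(0.52) ≈ -0.4990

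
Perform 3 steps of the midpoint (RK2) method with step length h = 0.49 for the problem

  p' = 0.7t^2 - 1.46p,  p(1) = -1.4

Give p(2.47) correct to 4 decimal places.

1.5263

Midpoint: k1 = f(t_n, p_n); k2 = f(t_n + h/2, p_n + (h/2)·k1); p_{n+1} = p_n + h·k2.
t=1.000000, p=-1.400000:
  k1 = f(1.000000, -1.400000) = 2.744000
  k2 = f(1.245000, -0.727720) = 2.147489
  p ← -1.400000 + 0.49·2.147489 = -0.347731
t=1.490000, p=-0.347731:
  k1 = f(1.490000, -0.347731) = 2.061757
  k2 = f(1.735000, 0.157400) = 1.877354
  p ← -0.347731 + 0.49·1.877354 = 0.572173
t=1.980000, p=0.572173:
  k1 = f(1.980000, 0.572173) = 1.908908
  k2 = f(2.225000, 1.039855) = 1.947249
  p ← 0.572173 + 0.49·1.947249 = 1.526325
p(2.47) ≈ 1.5263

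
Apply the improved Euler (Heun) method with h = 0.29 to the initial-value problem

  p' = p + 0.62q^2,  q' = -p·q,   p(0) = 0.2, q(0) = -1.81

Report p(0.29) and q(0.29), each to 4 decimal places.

Heun on (p,q): k1 = f(s_n, state_n); k2 = f(s_n + h, state_n + h·k1); state_{n+1} = state_n + (h/2)·(k1 + k2).
0.000000: (0.200000, -1.810000)
  k1 = (2.231182, 0.362000)
  predictor → (0.847043, -1.705020)
  k2 = (2.649441, 1.444225)
  → (0.907690, -1.548097)
(p(0.29), q(0.29)) ≈ (0.9077, -1.5481)

0.9077, -1.5481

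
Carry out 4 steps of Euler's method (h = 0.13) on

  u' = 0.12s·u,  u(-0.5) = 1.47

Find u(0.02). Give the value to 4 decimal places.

1.4422

Euler: u_{n+1} = u_n + h·f(s_n, u_n).
s=-0.500000, u=1.470000: f=-0.088200 → u ← 1.470000 + 0.13·(-0.088200) = 1.458534
s=-0.370000, u=1.458534: f=-0.064759 → u ← 1.458534 + 0.13·(-0.064759) = 1.450115
s=-0.240000, u=1.450115: f=-0.041763 → u ← 1.450115 + 0.13·(-0.041763) = 1.444686
s=-0.110000, u=1.444686: f=-0.019070 → u ← 1.444686 + 0.13·(-0.019070) = 1.442207
u(0.02) ≈ 1.4422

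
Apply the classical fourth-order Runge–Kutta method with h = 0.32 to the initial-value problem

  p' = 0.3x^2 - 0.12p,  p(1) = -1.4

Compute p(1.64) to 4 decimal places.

RK4: k1 = f(x_n, p_n); k2 = f(x_n + h/2, p_n + (h/2)·k1); k3 = f(x_n + h/2, p_n + (h/2)·k2); k4 = f(x_n + h, p_n + h·k3); p_{n+1} = p_n + (h/6)·(k1 + 2k2 + 2k3 + k4).
x=1.000000, p=-1.400000:
  k1 = f(1.000000, -1.400000) = 0.468000
  k2 = f(1.160000, -1.325120) = 0.562694
  k3 = f(1.160000, -1.309969) = 0.560876
  k4 = f(1.320000, -1.220520) = 0.669182
  p ← -1.400000 + (0.32/6)·(k1 + 2k2 + 2k3 + k4) = -1.219503
x=1.320000, p=-1.219503:
  k1 = f(1.320000, -1.219503) = 0.669060
  k2 = f(1.480000, -1.112453) = 0.790614
  k3 = f(1.480000, -1.093004) = 0.788281
  k4 = f(1.640000, -0.967253) = 0.922950
  p ← -1.219503 + (0.32/6)·(k1 + 2k2 + 2k3 + k4) = -0.966180
p(1.64) ≈ -0.9662

-0.9662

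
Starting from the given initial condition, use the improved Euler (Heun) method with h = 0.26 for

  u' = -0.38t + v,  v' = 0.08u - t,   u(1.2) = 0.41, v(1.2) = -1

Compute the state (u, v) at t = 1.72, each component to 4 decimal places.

Heun on (u,v): k1 = f(t_n, state_n); k2 = f(t_n + h, state_n + h·k1); state_{n+1} = state_n + (h/2)·(k1 + k2).
1.200000: (0.410000, -1.000000)
  k1 = (-1.456000, -1.167200)
  predictor → (0.031440, -1.303472)
  k2 = (-1.858272, -1.457485)
  → (-0.020855, -1.341209)
1.460000: (-0.020855, -1.341209)
  k1 = (-1.896009, -1.461668)
  predictor → (-0.513818, -1.721243)
  k2 = (-2.374843, -1.761105)
  → (-0.576066, -1.760170)
(u(1.72), v(1.72)) ≈ (-0.5761, -1.7602)

-0.5761, -1.7602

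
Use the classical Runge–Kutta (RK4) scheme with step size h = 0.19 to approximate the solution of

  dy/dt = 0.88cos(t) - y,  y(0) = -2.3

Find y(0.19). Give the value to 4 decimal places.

-1.7507

RK4: k1 = f(t_n, y_n); k2 = f(t_n + h/2, y_n + (h/2)·k1); k3 = f(t_n + h/2, y_n + (h/2)·k2); k4 = f(t_n + h, y_n + h·k3); y_{n+1} = y_n + (h/6)·(k1 + 2k2 + 2k3 + k4).
t=0.000000, y=-2.300000:
  k1 = f(0.000000, -2.300000) = 3.180000
  k2 = f(0.095000, -1.997900) = 2.873932
  k3 = f(0.095000, -2.026976) = 2.903008
  k4 = f(0.190000, -1.748428) = 2.612592
  y ← -2.300000 + (0.19/6)·(k1 + 2k2 + 2k3 + k4) = -1.750695
y(0.19) ≈ -1.7507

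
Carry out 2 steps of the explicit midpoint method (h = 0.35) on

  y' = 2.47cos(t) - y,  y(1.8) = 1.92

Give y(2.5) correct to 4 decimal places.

Midpoint: k1 = f(t_n, y_n); k2 = f(t_n + h/2, y_n + (h/2)·k1); y_{n+1} = y_n + h·k2.
t=1.800000, y=1.920000:
  k1 = f(1.800000, 1.920000) = -2.481189
  k2 = f(1.975000, 1.485792) = -2.457210
  y ← 1.920000 + 0.35·(-2.457210) = 1.059976
t=2.150000, y=1.059976:
  k1 = f(2.150000, 1.059976) = -2.411950
  k2 = f(2.325000, 0.637885) = -2.329115
  y ← 1.059976 + 0.35·(-2.329115) = 0.244786
y(2.5) ≈ 0.2448

0.2448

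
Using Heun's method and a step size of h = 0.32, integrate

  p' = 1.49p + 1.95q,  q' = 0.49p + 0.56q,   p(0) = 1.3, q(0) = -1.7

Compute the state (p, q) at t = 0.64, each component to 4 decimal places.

Heun on (p,q): k1 = f(t_n, state_n); k2 = f(t_n + h, state_n + h·k1); state_{n+1} = state_n + (h/2)·(k1 + k2).
0.000000: (1.300000, -1.700000)
  k1 = (-1.378000, -0.315000)
  predictor → (0.859040, -1.800800)
  k2 = (-2.231590, -0.587518)
  → (0.722466, -1.844403)
0.320000: (0.722466, -1.844403)
  k1 = (-2.520112, -0.678858)
  predictor → (-0.083970, -2.061637)
  k2 = (-4.145309, -1.195662)
  → (-0.344002, -2.144326)
(p(0.64), q(0.64)) ≈ (-0.3440, -2.1443)

-0.3440, -2.1443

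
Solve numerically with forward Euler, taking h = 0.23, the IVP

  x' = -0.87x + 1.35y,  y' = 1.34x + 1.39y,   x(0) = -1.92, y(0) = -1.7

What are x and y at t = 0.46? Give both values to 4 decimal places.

Euler on (x,y): x_{n+1} = x_n + h·x', y_{n+1} = y_n + h·y'.
0.000000: (-1.920000, -1.700000); f=(-0.624600, -4.935800) → (-2.063658, -2.835234)
0.230000: (-2.063658, -2.835234); f=(-2.032183, -6.706277) → (-2.531060, -4.377678)
(x(0.46), y(0.46)) ≈ (-2.5311, -4.3777)

-2.5311, -4.3777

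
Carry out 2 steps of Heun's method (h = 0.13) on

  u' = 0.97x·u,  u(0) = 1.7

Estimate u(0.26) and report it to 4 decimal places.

Heun: k1 = f(x_n, u_n); k2 = f(x_n + h, u_n + h·k1); u_{n+1} = u_n + (h/2)·(k1 + k2).
x=0.000000, u=1.700000:
  k1 = f(0.000000, 1.700000) = 0.000000
  k2 = f(0.130000, 1.700000) = 0.214370
  u ← 1.700000 + (0.13/2)·(0.000000 + 0.214370) = 1.713934
x=0.130000, u=1.713934:
  k1 = f(0.130000, 1.713934) = 0.216127
  k2 = f(0.260000, 1.742031) = 0.439340
  u ← 1.713934 + (0.13/2)·(0.216127 + 0.439340) = 1.756539
u(0.26) ≈ 1.7565

1.7565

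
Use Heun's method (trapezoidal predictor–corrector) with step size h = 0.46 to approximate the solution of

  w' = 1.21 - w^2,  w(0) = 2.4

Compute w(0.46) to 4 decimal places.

1.6101

Heun: k1 = f(x_n, w_n); k2 = f(x_n + h, w_n + h·k1); w_{n+1} = w_n + (h/2)·(k1 + k2).
x=0.000000, w=2.400000:
  k1 = f(0.000000, 2.400000) = -4.550000
  k2 = f(0.460000, 0.307000) = 1.115751
  w ← 2.400000 + (0.46/2)·(-4.550000 + 1.115751) = 1.610123
w(0.46) ≈ 1.6101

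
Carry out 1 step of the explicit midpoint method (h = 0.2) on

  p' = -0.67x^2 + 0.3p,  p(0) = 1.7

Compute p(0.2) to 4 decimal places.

Midpoint: k1 = f(x_n, p_n); k2 = f(x_n + h/2, p_n + (h/2)·k1); p_{n+1} = p_n + h·k2.
x=0.000000, p=1.700000:
  k1 = f(0.000000, 1.700000) = 0.510000
  k2 = f(0.100000, 1.751000) = 0.518600
  p ← 1.700000 + 0.2·0.518600 = 1.803720
p(0.2) ≈ 1.8037

1.8037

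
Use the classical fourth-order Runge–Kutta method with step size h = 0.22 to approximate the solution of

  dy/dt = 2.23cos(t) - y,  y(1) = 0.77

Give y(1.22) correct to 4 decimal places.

0.8118

RK4: k1 = f(t_n, y_n); k2 = f(t_n + h/2, y_n + (h/2)·k1); k3 = f(t_n + h/2, y_n + (h/2)·k2); k4 = f(t_n + h, y_n + h·k3); y_{n+1} = y_n + (h/6)·(k1 + 2k2 + 2k3 + k4).
t=1.000000, y=0.770000:
  k1 = f(1.000000, 0.770000) = 0.434874
  k2 = f(1.110000, 0.817836) = 0.173759
  k3 = f(1.110000, 0.789113) = 0.202482
  k4 = f(1.220000, 0.814546) = -0.048216
  y ← 0.770000 + (0.22/6)·(k1 + 2k2 + 2k3 + k4) = 0.811768
y(1.22) ≈ 0.8118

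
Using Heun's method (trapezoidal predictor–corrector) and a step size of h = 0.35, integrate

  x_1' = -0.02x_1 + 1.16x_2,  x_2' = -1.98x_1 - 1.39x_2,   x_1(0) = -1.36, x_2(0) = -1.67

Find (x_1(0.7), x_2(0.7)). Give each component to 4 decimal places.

-1.4571, 0.8175

Heun on (x_1,x_2): k1 = f(t_n, state_n); k2 = f(t_n + h, state_n + h·k1); state_{n+1} = state_n + (h/2)·(k1 + k2).
0.000000: (-1.360000, -1.670000)
  k1 = (-1.910000, 5.014100)
  predictor → (-2.028500, 0.084935)
  k2 = (0.139095, 3.898370)
  → (-1.669908, -0.110318)
0.350000: (-1.669908, -0.110318)
  k1 = (-0.094570, 3.459760)
  predictor → (-1.703008, 1.100598)
  k2 = (1.310754, 1.842124)
  → (-1.457076, 0.817512)
(x_1(0.7), x_2(0.7)) ≈ (-1.4571, 0.8175)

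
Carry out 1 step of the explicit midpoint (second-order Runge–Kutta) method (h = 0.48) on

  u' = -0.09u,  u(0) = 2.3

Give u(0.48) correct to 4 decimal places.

Midpoint: k1 = f(x_n, u_n); k2 = f(x_n + h/2, u_n + (h/2)·k1); u_{n+1} = u_n + h·k2.
x=0.000000, u=2.300000:
  k1 = f(0.000000, 2.300000) = -0.207000
  k2 = f(0.240000, 2.250320) = -0.202529
  u ← 2.300000 + 0.48·(-0.202529) = 2.202786
u(0.48) ≈ 2.2028

2.2028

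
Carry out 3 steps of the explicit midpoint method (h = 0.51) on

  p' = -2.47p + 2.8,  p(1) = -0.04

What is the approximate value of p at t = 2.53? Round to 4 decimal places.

Midpoint: k1 = f(t_n, p_n); k2 = f(t_n + h/2, p_n + (h/2)·k1); p_{n+1} = p_n + h·k2.
t=1.000000, p=-0.040000:
  k1 = f(1.000000, -0.040000) = 2.898800
  k2 = f(1.255000, 0.699194) = 1.072991
  p ← -0.040000 + 0.51·1.072991 = 0.507225
t=1.510000, p=0.507225:
  k1 = f(1.510000, 0.507225) = 1.547153
  k2 = f(1.765000, 0.901749) = 0.572679
  p ← 0.507225 + 0.51·0.572679 = 0.799292
t=2.020000, p=0.799292:
  k1 = f(2.020000, 0.799292) = 0.825750
  k2 = f(2.275000, 1.009858) = 0.305651
  p ← 0.799292 + 0.51·0.305651 = 0.955174
p(2.53) ≈ 0.9552

0.9552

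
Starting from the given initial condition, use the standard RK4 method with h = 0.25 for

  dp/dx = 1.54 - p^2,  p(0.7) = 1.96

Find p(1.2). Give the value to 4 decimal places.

1.4143

RK4: k1 = f(x_n, p_n); k2 = f(x_n + h/2, p_n + (h/2)·k1); k3 = f(x_n + h/2, p_n + (h/2)·k2); k4 = f(x_n + h, p_n + h·k3); p_{n+1} = p_n + (h/6)·(k1 + 2k2 + 2k3 + k4).
x=0.700000, p=1.960000:
  k1 = f(0.700000, 1.960000) = -2.301600
  k2 = f(0.825000, 1.672300) = -1.256587
  k3 = f(0.825000, 1.802927) = -1.710544
  k4 = f(0.950000, 1.532364) = -0.808139
  p ← 1.960000 + (0.25/6)·(k1 + 2k2 + 2k3 + k4) = 1.583167
x=0.950000, p=1.583167:
  k1 = f(0.950000, 1.583167) = -0.966416
  k2 = f(1.075000, 1.462365) = -0.598510
  k3 = f(1.075000, 1.508353) = -0.735128
  k4 = f(1.200000, 1.399385) = -0.418277
  p ← 1.583167 + (0.25/6)·(k1 + 2k2 + 2k3 + k4) = 1.414334
p(1.2) ≈ 1.4143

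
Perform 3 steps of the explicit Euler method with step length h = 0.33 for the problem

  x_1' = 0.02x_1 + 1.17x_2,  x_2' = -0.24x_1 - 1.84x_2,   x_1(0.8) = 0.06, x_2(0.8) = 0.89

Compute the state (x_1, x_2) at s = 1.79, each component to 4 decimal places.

Euler on (x_1,x_2): x_1_{n+1} = x_1_n + h·x_1', x_2_{n+1} = x_2_n + h·x_2'.
0.800000: (0.060000, 0.890000); f=(1.042500, -1.652000) → (0.404025, 0.344840)
1.130000: (0.404025, 0.344840); f=(0.411543, -0.731472) → (0.539834, 0.103454)
1.460000: (0.539834, 0.103454); f=(0.131838, -0.319916) → (0.583341, -0.002118)
(x_1(1.79), x_2(1.79)) ≈ (0.5833, -0.0021)

0.5833, -0.0021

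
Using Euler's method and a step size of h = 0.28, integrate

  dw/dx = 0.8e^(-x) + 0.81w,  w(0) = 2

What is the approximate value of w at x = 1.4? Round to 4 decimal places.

6.7620

Euler: w_{n+1} = w_n + h·f(x_n, w_n).
x=0.000000, w=2.000000: f=2.420000 → w ← 2.000000 + 0.28·2.420000 = 2.677600
x=0.280000, w=2.677600: f=2.773483 → w ← 2.677600 + 0.28·2.773483 = 3.454175
x=0.560000, w=3.454175: f=3.254849 → w ← 3.454175 + 0.28·3.254849 = 4.365533
x=0.840000, w=4.365533: f=3.881450 → w ← 4.365533 + 0.28·3.881450 = 5.452339
x=1.120000, w=5.452339: f=4.677418 → w ← 5.452339 + 0.28·4.677418 = 6.762016
w(1.4) ≈ 6.7620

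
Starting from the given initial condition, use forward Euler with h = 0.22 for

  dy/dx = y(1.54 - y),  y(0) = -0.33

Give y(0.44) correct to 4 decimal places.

-0.6713

Euler: y_{n+1} = y_n + h·f(x_n, y_n).
x=0.000000, y=-0.330000: f=-0.617100 → y ← -0.330000 + 0.22·(-0.617100) = -0.465762
x=0.220000, y=-0.465762: f=-0.934208 → y ← -0.465762 + 0.22·(-0.934208) = -0.671288
y(0.44) ≈ -0.6713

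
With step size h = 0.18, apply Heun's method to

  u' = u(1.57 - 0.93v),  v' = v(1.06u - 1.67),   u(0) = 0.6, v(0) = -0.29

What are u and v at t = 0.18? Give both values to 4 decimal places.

Heun on (u,v): k1 = f(t_n, state_n); k2 = f(t_n + h, state_n + h·k1); state_{n+1} = state_n + (h/2)·(k1 + k2).
0.000000: (0.600000, -0.290000)
  k1 = (1.103820, 0.299860)
  predictor → (0.798688, -0.236025)
  k2 = (1.429254, 0.194341)
  → (0.827977, -0.245522)
(u(0.18), v(0.18)) ≈ (0.8280, -0.2455)

0.8280, -0.2455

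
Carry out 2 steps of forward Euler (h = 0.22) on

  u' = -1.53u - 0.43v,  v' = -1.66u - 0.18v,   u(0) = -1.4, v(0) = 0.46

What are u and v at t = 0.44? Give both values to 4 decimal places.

Euler on (u,v): u_{n+1} = u_n + h·u', v_{n+1} = v_n + h·v'.
0.000000: (-1.400000, 0.460000); f=(1.944200, 2.241200) → (-0.972276, 0.953064)
0.220000: (-0.972276, 0.953064); f=(1.077765, 1.442427) → (-0.735168, 1.270398)
(u(0.44), v(0.44)) ≈ (-0.7352, 1.2704)

-0.7352, 1.2704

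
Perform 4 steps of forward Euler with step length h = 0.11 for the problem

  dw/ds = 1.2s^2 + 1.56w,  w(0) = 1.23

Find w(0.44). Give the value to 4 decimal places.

Euler: w_{n+1} = w_n + h·f(s_n, w_n).
s=0.000000, w=1.230000: f=1.918800 → w ← 1.230000 + 0.11·1.918800 = 1.441068
s=0.110000, w=1.441068: f=2.262586 → w ← 1.441068 + 0.11·2.262586 = 1.689952
s=0.220000, w=1.689952: f=2.694406 → w ← 1.689952 + 0.11·2.694406 = 1.986337
s=0.330000, w=1.986337: f=3.229366 → w ← 1.986337 + 0.11·3.229366 = 2.341567
w(0.44) ≈ 2.3416

2.3416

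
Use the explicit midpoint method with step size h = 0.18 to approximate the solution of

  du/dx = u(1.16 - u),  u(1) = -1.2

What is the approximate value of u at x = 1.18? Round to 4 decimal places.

Midpoint: k1 = f(x_n, u_n); k2 = f(x_n + h/2, u_n + (h/2)·k1); u_{n+1} = u_n + h·k2.
x=1.000000, u=-1.200000:
  k1 = f(1.000000, -1.200000) = -2.832000
  k2 = f(1.090000, -1.454880) = -3.804337
  u ← -1.200000 + 0.18·(-3.804337) = -1.884781
u(1.18) ≈ -1.8848

-1.8848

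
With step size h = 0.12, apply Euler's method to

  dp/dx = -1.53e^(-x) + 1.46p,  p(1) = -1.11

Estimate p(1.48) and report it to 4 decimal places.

Euler: p_{n+1} = p_n + h·f(x_n, p_n).
x=1.000000, p=-1.110000: f=-2.183456 → p ← -1.110000 + 0.12·(-2.183456) = -1.372015
x=1.120000, p=-1.372015: f=-2.502349 → p ← -1.372015 + 0.12·(-2.502349) = -1.672297
x=1.240000, p=-1.672297: f=-2.884311 → p ← -1.672297 + 0.12·(-2.884311) = -2.018414
x=1.360000, p=-2.018414: f=-3.339575 → p ← -2.018414 + 0.12·(-3.339575) = -2.419163
p(1.48) ≈ -2.4192

-2.4192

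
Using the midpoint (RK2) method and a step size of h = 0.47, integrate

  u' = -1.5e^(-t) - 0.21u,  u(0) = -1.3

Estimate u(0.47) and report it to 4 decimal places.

-1.7006

Midpoint: k1 = f(t_n, u_n); k2 = f(t_n + h/2, u_n + (h/2)·k1); u_{n+1} = u_n + h·k2.
t=0.000000, u=-1.300000:
  k1 = f(0.000000, -1.300000) = -1.227000
  k2 = f(0.235000, -1.588345) = -0.852304
  u ← -1.300000 + 0.47·(-0.852304) = -1.700583
u(0.47) ≈ -1.7006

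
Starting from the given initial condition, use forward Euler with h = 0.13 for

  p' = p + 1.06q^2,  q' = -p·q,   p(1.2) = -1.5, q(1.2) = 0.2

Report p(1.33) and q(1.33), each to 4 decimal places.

Euler on (p,q): p_{n+1} = p_n + h·p', q_{n+1} = q_n + h·q'.
1.200000: (-1.500000, 0.200000); f=(-1.457600, 0.300000) → (-1.689488, 0.239000)
(p(1.33), q(1.33)) ≈ (-1.6895, 0.2390)

-1.6895, 0.2390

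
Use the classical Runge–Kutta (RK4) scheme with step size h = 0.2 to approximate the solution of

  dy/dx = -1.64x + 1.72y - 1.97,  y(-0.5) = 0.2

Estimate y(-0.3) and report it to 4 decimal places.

RK4: k1 = f(x_n, y_n); k2 = f(x_n + h/2, y_n + (h/2)·k1); k3 = f(x_n + h/2, y_n + (h/2)·k2); k4 = f(x_n + h, y_n + h·k3); y_{n+1} = y_n + (h/6)·(k1 + 2k2 + 2k3 + k4).
x=-0.500000, y=0.200000:
  k1 = f(-0.500000, 0.200000) = -0.806000
  k2 = f(-0.400000, 0.119400) = -1.108632
  k3 = f(-0.400000, 0.089137) = -1.160685
  k4 = f(-0.300000, -0.032137) = -1.533276
  y ← 0.200000 + (0.2/6)·(k1 + 2k2 + 2k3 + k4) = -0.029264
y(-0.3) ≈ -0.0293

-0.0293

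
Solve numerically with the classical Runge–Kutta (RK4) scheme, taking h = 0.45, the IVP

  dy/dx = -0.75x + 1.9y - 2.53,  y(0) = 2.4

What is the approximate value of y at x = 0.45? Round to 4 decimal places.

RK4: k1 = f(x_n, y_n); k2 = f(x_n + h/2, y_n + (h/2)·k1); k3 = f(x_n + h/2, y_n + (h/2)·k2); k4 = f(x_n + h, y_n + h·k3); y_{n+1} = y_n + (h/6)·(k1 + 2k2 + 2k3 + k4).
x=0.000000, y=2.400000:
  k1 = f(0.000000, 2.400000) = 2.030000
  k2 = f(0.225000, 2.856750) = 2.729075
  k3 = f(0.225000, 3.014042) = 3.027930
  k4 = f(0.450000, 3.762568) = 4.281380
  y ← 2.400000 + (0.45/6)·(k1 + 2k2 + 2k3 + k4) = 3.736904
y(0.45) ≈ 3.7369

3.7369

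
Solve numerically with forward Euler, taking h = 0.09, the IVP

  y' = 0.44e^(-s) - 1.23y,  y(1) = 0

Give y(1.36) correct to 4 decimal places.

Euler: y_{n+1} = y_n + h·f(s_n, y_n).
s=1.000000, y=0.000000: f=0.161867 → y ← 0.000000 + 0.09·0.161867 = 0.014568
s=1.090000, y=0.014568: f=0.130017 → y ← 0.014568 + 0.09·0.130017 = 0.026270
s=1.180000, y=0.026270: f=0.102891 → y ← 0.026270 + 0.09·0.102891 = 0.035530
s=1.270000, y=0.035530: f=0.079864 → y ← 0.035530 + 0.09·0.079864 = 0.042718
y(1.36) ≈ 0.0427

0.0427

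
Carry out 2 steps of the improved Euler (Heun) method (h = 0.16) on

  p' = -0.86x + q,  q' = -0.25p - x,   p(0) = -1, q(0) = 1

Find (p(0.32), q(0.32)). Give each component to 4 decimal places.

-0.7163, 1.0167

Heun on (p,q): k1 = f(x_n, state_n); k2 = f(x_n + h, state_n + h·k1); state_{n+1} = state_n + (h/2)·(k1 + k2).
0.000000: (-1.000000, 1.000000)
  k1 = (1.000000, 0.250000)
  predictor → (-0.840000, 1.040000)
  k2 = (0.902400, 0.050000)
  → (-0.847808, 1.024000)
0.160000: (-0.847808, 1.024000)
  k1 = (0.886400, 0.051952)
  predictor → (-0.705984, 1.032312)
  k2 = (0.757112, -0.143504)
  → (-0.716327, 1.016676)
(p(0.32), q(0.32)) ≈ (-0.7163, 1.0167)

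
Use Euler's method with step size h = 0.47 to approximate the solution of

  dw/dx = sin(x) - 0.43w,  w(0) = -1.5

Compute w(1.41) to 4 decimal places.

Euler: w_{n+1} = w_n + h·f(x_n, w_n).
x=0.000000, w=-1.500000: f=0.645000 → w ← -1.500000 + 0.47·0.645000 = -1.196850
x=0.470000, w=-1.196850: f=0.967532 → w ← -1.196850 + 0.47·0.967532 = -0.742110
x=0.940000, w=-0.742110: f=1.126665 → w ← -0.742110 + 0.47·1.126665 = -0.212577
w(1.41) ≈ -0.2126

-0.2126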